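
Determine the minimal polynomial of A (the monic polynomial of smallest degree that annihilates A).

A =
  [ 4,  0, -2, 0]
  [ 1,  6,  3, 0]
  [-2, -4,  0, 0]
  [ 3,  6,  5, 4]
x^3 - 10*x^2 + 32*x - 32

The characteristic polynomial is χ_A(x) = (x - 4)^3*(x - 2), so the eigenvalues are known. The minimal polynomial is
  m_A(x) = Π_λ (x − λ)^{k_λ}
where k_λ is the size of the *largest* Jordan block for λ (equivalently, the smallest k with (A − λI)^k v = 0 for every generalised eigenvector v of λ).

  λ = 2: largest Jordan block has size 1, contributing (x − 2)
  λ = 4: largest Jordan block has size 2, contributing (x − 4)^2

So m_A(x) = (x - 4)^2*(x - 2) = x^3 - 10*x^2 + 32*x - 32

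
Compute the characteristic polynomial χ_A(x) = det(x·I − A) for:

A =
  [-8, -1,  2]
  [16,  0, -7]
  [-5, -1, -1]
x^3 + 9*x^2 + 27*x + 27

Expanding det(x·I − A) (e.g. by cofactor expansion or by noting that A is similar to its Jordan form J, which has the same characteristic polynomial as A) gives
  χ_A(x) = x^3 + 9*x^2 + 27*x + 27
which factors as (x + 3)^3. The eigenvalues (with algebraic multiplicities) are λ = -3 with multiplicity 3.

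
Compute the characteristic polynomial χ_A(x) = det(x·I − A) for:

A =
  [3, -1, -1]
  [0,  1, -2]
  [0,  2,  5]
x^3 - 9*x^2 + 27*x - 27

Expanding det(x·I − A) (e.g. by cofactor expansion or by noting that A is similar to its Jordan form J, which has the same characteristic polynomial as A) gives
  χ_A(x) = x^3 - 9*x^2 + 27*x - 27
which factors as (x - 3)^3. The eigenvalues (with algebraic multiplicities) are λ = 3 with multiplicity 3.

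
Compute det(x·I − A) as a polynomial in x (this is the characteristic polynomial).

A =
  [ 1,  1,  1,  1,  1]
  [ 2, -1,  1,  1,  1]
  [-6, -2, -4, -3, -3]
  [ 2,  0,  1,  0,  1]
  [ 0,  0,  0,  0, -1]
x^5 + 5*x^4 + 10*x^3 + 10*x^2 + 5*x + 1

Expanding det(x·I − A) (e.g. by cofactor expansion or by noting that A is similar to its Jordan form J, which has the same characteristic polynomial as A) gives
  χ_A(x) = x^5 + 5*x^4 + 10*x^3 + 10*x^2 + 5*x + 1
which factors as (x + 1)^5. The eigenvalues (with algebraic multiplicities) are λ = -1 with multiplicity 5.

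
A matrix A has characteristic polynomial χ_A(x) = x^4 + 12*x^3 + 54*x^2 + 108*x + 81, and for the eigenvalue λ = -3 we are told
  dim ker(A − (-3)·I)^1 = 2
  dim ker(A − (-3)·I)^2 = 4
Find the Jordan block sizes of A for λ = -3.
Block sizes for λ = -3: [2, 2]

From the dimensions of kernels of powers, the number of Jordan blocks of size at least j is d_j − d_{j−1} where d_j = dim ker(N^j) (with d_0 = 0). Computing the differences gives [2, 2].
The number of blocks of size exactly k is (#blocks of size ≥ k) − (#blocks of size ≥ k + 1), so the partition is: 2 block(s) of size 2.
In nonincreasing order the block sizes are [2, 2].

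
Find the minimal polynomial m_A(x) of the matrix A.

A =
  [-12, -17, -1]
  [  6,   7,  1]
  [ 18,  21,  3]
x^3 + 2*x^2

The characteristic polynomial is χ_A(x) = x^2*(x + 2), so the eigenvalues are known. The minimal polynomial is
  m_A(x) = Π_λ (x − λ)^{k_λ}
where k_λ is the size of the *largest* Jordan block for λ (equivalently, the smallest k with (A − λI)^k v = 0 for every generalised eigenvector v of λ).

  λ = -2: largest Jordan block has size 1, contributing (x + 2)
  λ = 0: largest Jordan block has size 2, contributing (x − 0)^2

So m_A(x) = x^2*(x + 2) = x^3 + 2*x^2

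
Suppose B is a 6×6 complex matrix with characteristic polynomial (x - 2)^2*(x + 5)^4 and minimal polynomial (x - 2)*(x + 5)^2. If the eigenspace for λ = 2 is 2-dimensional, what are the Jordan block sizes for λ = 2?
Block sizes for λ = 2: [1, 1]

Step 1 — from the characteristic polynomial, algebraic multiplicity of λ = 2 is 2. From dim ker(B − (2)·I) = 2, there are exactly 2 Jordan blocks for λ = 2.
Step 2 — from the minimal polynomial, the factor (x − 2) tells us the largest block for λ = 2 has size 1.
Step 3 — with total size 2, 2 blocks, and largest block 1, the block sizes (in nonincreasing order) are [1, 1].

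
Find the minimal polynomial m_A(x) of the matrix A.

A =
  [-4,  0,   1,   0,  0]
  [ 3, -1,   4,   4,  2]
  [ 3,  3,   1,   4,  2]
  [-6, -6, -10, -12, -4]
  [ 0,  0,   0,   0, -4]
x^3 + 12*x^2 + 48*x + 64

The characteristic polynomial is χ_A(x) = (x + 4)^5, so the eigenvalues are known. The minimal polynomial is
  m_A(x) = Π_λ (x − λ)^{k_λ}
where k_λ is the size of the *largest* Jordan block for λ (equivalently, the smallest k with (A − λI)^k v = 0 for every generalised eigenvector v of λ).

  λ = -4: largest Jordan block has size 3, contributing (x + 4)^3

So m_A(x) = (x + 4)^3 = x^3 + 12*x^2 + 48*x + 64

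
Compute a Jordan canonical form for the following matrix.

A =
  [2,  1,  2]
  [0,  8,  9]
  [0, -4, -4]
J_3(2)

The characteristic polynomial is
  det(x·I − A) = x^3 - 6*x^2 + 12*x - 8 = (x - 2)^3

Eigenvalues and multiplicities (the geometric multiplicity of λ is n − rank(A − λI), which equals the number of Jordan blocks for λ):
  λ = 2: algebraic multiplicity = 3, geometric multiplicity = 1

Determining the block sizes for each eigenvalue:
  λ = 2: one block (gm = 1), so the single block has size am = 3 → block sizes [3]

Assembling the blocks gives a Jordan form
J =
  [2, 1, 0]
  [0, 2, 1]
  [0, 0, 2]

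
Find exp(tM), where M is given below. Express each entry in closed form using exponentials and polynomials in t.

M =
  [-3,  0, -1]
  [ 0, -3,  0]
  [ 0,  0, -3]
e^{tM} =
  [exp(-3*t), 0, -t*exp(-3*t)]
  [0, exp(-3*t), 0]
  [0, 0, exp(-3*t)]

Strategy: write M = P · J · P⁻¹ where J is a Jordan canonical form, so e^{tM} = P · e^{tJ} · P⁻¹, and e^{tJ} can be computed block-by-block.

M has Jordan form
J =
  [-3,  1,  0]
  [ 0, -3,  0]
  [ 0,  0, -3]
(up to reordering of blocks).

Per-block formulas:
  For a 2×2 Jordan block J_2(-3): exp(t · J_2(-3)) = e^(-3t)·(I + t·N), where N is the 2×2 nilpotent shift.
  For a 1×1 block at λ = -3: exp(t · [-3]) = [e^(-3t)].

After assembling e^{tJ} and conjugating by P, we get:

e^{tM} =
  [exp(-3*t), 0, -t*exp(-3*t)]
  [0, exp(-3*t), 0]
  [0, 0, exp(-3*t)]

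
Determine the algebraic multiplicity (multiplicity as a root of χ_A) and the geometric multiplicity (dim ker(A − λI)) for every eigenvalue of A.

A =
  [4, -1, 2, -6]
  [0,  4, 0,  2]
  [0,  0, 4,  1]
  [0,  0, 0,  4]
λ = 4: alg = 4, geom = 2

Step 1 — factor the characteristic polynomial to read off the algebraic multiplicities:
  χ_A(x) = (x - 4)^4

Step 2 — compute geometric multiplicities via the rank-nullity identity g(λ) = n − rank(A − λI):
  rank(A − (4)·I) = 2, so dim ker(A − (4)·I) = n − 2 = 2

Summary:
  λ = 4: algebraic multiplicity = 4, geometric multiplicity = 2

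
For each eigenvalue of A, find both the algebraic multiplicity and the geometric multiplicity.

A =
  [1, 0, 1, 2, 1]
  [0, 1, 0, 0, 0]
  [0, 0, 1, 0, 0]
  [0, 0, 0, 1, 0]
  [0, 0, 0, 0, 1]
λ = 1: alg = 5, geom = 4

Step 1 — factor the characteristic polynomial to read off the algebraic multiplicities:
  χ_A(x) = (x - 1)^5

Step 2 — compute geometric multiplicities via the rank-nullity identity g(λ) = n − rank(A − λI):
  rank(A − (1)·I) = 1, so dim ker(A − (1)·I) = n − 1 = 4

Summary:
  λ = 1: algebraic multiplicity = 5, geometric multiplicity = 4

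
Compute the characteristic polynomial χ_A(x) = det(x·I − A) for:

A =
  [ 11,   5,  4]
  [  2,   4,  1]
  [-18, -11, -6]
x^3 - 9*x^2 + 27*x - 27

Expanding det(x·I − A) (e.g. by cofactor expansion or by noting that A is similar to its Jordan form J, which has the same characteristic polynomial as A) gives
  χ_A(x) = x^3 - 9*x^2 + 27*x - 27
which factors as (x - 3)^3. The eigenvalues (with algebraic multiplicities) are λ = 3 with multiplicity 3.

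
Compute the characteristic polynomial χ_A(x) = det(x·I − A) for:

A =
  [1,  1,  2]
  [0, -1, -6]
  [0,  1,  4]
x^3 - 4*x^2 + 5*x - 2

Expanding det(x·I − A) (e.g. by cofactor expansion or by noting that A is similar to its Jordan form J, which has the same characteristic polynomial as A) gives
  χ_A(x) = x^3 - 4*x^2 + 5*x - 2
which factors as (x - 2)*(x - 1)^2. The eigenvalues (with algebraic multiplicities) are λ = 1 with multiplicity 2, λ = 2 with multiplicity 1.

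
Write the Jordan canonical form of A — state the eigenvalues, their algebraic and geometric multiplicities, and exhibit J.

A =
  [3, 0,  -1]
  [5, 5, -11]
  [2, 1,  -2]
J_3(2)

The characteristic polynomial is
  det(x·I − A) = x^3 - 6*x^2 + 12*x - 8 = (x - 2)^3

Eigenvalues and multiplicities (the geometric multiplicity of λ is n − rank(A − λI), which equals the number of Jordan blocks for λ):
  λ = 2: algebraic multiplicity = 3, geometric multiplicity = 1

Determining the block sizes for each eigenvalue:
  λ = 2: one block (gm = 1), so the single block has size am = 3 → block sizes [3]

Assembling the blocks gives a Jordan form
J =
  [2, 1, 0]
  [0, 2, 1]
  [0, 0, 2]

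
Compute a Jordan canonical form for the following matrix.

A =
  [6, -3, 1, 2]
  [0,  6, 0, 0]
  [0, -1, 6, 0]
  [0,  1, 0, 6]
J_3(6) ⊕ J_1(6)

The characteristic polynomial is
  det(x·I − A) = x^4 - 24*x^3 + 216*x^2 - 864*x + 1296 = (x - 6)^4

Eigenvalues and multiplicities (the geometric multiplicity of λ is n − rank(A − λI), which equals the number of Jordan blocks for λ):
  λ = 6: algebraic multiplicity = 4, geometric multiplicity = 2

Determining the block sizes for each eigenvalue:
  λ = 6: with am = 4 and gm = 2, the partition is not yet determined (e.g. several partitions of 4 into 2 parts exist). Let N = A − (6)·I. Computing rank(N^1) = 2, rank(N^2) = 1, rank(N^3) = 0; the number of blocks of size ≥ j is rank(N^{j−1}) − rank(N^j), giving [2, 1, 1]. So we have 1 block(s) of size 3, 1 block(s) of size 1 → block sizes [3, 1]

Assembling the blocks gives a Jordan form
J =
  [6, 1, 0, 0]
  [0, 6, 1, 0]
  [0, 0, 6, 0]
  [0, 0, 0, 6]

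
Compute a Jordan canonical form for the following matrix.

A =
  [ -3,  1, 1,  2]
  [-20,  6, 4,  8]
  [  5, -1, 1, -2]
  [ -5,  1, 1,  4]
J_2(2) ⊕ J_1(2) ⊕ J_1(2)

The characteristic polynomial is
  det(x·I − A) = x^4 - 8*x^3 + 24*x^2 - 32*x + 16 = (x - 2)^4

Eigenvalues and multiplicities (the geometric multiplicity of λ is n − rank(A − λI), which equals the number of Jordan blocks for λ):
  λ = 2: algebraic multiplicity = 4, geometric multiplicity = 3

Determining the block sizes for each eigenvalue:
  λ = 2: 3 blocks summing to 4 forces exactly one block of size 2 and the rest size 1 → block sizes [2, 1, 1]

Assembling the blocks gives a Jordan form
J =
  [2, 1, 0, 0]
  [0, 2, 0, 0]
  [0, 0, 2, 0]
  [0, 0, 0, 2]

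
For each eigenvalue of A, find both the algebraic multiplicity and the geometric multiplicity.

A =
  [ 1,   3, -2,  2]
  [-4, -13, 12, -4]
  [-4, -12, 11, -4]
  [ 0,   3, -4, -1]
λ = -1: alg = 3, geom = 2; λ = 1: alg = 1, geom = 1

Step 1 — factor the characteristic polynomial to read off the algebraic multiplicities:
  χ_A(x) = (x - 1)*(x + 1)^3

Step 2 — compute geometric multiplicities via the rank-nullity identity g(λ) = n − rank(A − λI):
  rank(A − (-1)·I) = 2, so dim ker(A − (-1)·I) = n − 2 = 2
  rank(A − (1)·I) = 3, so dim ker(A − (1)·I) = n − 3 = 1

Summary:
  λ = -1: algebraic multiplicity = 3, geometric multiplicity = 2
  λ = 1: algebraic multiplicity = 1, geometric multiplicity = 1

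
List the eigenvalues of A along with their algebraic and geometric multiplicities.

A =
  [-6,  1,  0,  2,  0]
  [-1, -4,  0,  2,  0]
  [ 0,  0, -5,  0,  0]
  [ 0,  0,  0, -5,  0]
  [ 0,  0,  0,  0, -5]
λ = -5: alg = 5, geom = 4

Step 1 — factor the characteristic polynomial to read off the algebraic multiplicities:
  χ_A(x) = (x + 5)^5

Step 2 — compute geometric multiplicities via the rank-nullity identity g(λ) = n − rank(A − λI):
  rank(A − (-5)·I) = 1, so dim ker(A − (-5)·I) = n − 1 = 4

Summary:
  λ = -5: algebraic multiplicity = 5, geometric multiplicity = 4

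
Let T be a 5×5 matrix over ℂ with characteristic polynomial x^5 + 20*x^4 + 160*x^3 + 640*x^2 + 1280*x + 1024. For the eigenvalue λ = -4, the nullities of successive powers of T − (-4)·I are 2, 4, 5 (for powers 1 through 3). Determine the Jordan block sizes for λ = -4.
Block sizes for λ = -4: [3, 2]

From the dimensions of kernels of powers, the number of Jordan blocks of size at least j is d_j − d_{j−1} where d_j = dim ker(N^j) (with d_0 = 0). Computing the differences gives [2, 2, 1].
The number of blocks of size exactly k is (#blocks of size ≥ k) − (#blocks of size ≥ k + 1), so the partition is: 1 block(s) of size 2, 1 block(s) of size 3.
In nonincreasing order the block sizes are [3, 2].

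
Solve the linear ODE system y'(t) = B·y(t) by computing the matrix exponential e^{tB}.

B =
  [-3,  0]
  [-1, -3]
e^{tB} =
  [exp(-3*t), 0]
  [-t*exp(-3*t), exp(-3*t)]

Strategy: write B = P · J · P⁻¹ where J is a Jordan canonical form, so e^{tB} = P · e^{tJ} · P⁻¹, and e^{tJ} can be computed block-by-block.

B has Jordan form
J =
  [-3,  1]
  [ 0, -3]
(up to reordering of blocks).

Per-block formulas:
  For a 2×2 Jordan block J_2(-3): exp(t · J_2(-3)) = e^(-3t)·(I + t·N), where N is the 2×2 nilpotent shift.

After assembling e^{tJ} and conjugating by P, we get:

e^{tB} =
  [exp(-3*t), 0]
  [-t*exp(-3*t), exp(-3*t)]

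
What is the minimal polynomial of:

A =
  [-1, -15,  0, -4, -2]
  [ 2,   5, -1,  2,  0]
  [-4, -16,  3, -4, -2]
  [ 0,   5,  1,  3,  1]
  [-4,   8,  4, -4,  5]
x^3 - 9*x^2 + 27*x - 27

The characteristic polynomial is χ_A(x) = (x - 3)^5, so the eigenvalues are known. The minimal polynomial is
  m_A(x) = Π_λ (x − λ)^{k_λ}
where k_λ is the size of the *largest* Jordan block for λ (equivalently, the smallest k with (A − λI)^k v = 0 for every generalised eigenvector v of λ).

  λ = 3: largest Jordan block has size 3, contributing (x − 3)^3

So m_A(x) = (x - 3)^3 = x^3 - 9*x^2 + 27*x - 27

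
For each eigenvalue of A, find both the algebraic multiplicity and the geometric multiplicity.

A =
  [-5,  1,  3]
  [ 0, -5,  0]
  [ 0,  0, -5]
λ = -5: alg = 3, geom = 2

Step 1 — factor the characteristic polynomial to read off the algebraic multiplicities:
  χ_A(x) = (x + 5)^3

Step 2 — compute geometric multiplicities via the rank-nullity identity g(λ) = n − rank(A − λI):
  rank(A − (-5)·I) = 1, so dim ker(A − (-5)·I) = n − 1 = 2

Summary:
  λ = -5: algebraic multiplicity = 3, geometric multiplicity = 2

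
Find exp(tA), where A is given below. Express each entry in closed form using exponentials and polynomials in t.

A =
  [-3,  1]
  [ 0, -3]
e^{tA} =
  [exp(-3*t), t*exp(-3*t)]
  [0, exp(-3*t)]

Strategy: write A = P · J · P⁻¹ where J is a Jordan canonical form, so e^{tA} = P · e^{tJ} · P⁻¹, and e^{tJ} can be computed block-by-block.

A has Jordan form
J =
  [-3,  1]
  [ 0, -3]
(up to reordering of blocks).

Per-block formulas:
  For a 2×2 Jordan block J_2(-3): exp(t · J_2(-3)) = e^(-3t)·(I + t·N), where N is the 2×2 nilpotent shift.

After assembling e^{tJ} and conjugating by P, we get:

e^{tA} =
  [exp(-3*t), t*exp(-3*t)]
  [0, exp(-3*t)]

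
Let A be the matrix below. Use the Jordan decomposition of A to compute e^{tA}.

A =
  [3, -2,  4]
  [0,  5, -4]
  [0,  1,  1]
e^{tA} =
  [exp(3*t), -2*t*exp(3*t), 4*t*exp(3*t)]
  [0, 2*t*exp(3*t) + exp(3*t), -4*t*exp(3*t)]
  [0, t*exp(3*t), -2*t*exp(3*t) + exp(3*t)]

Strategy: write A = P · J · P⁻¹ where J is a Jordan canonical form, so e^{tA} = P · e^{tJ} · P⁻¹, and e^{tJ} can be computed block-by-block.

A has Jordan form
J =
  [3, 1, 0]
  [0, 3, 0]
  [0, 0, 3]
(up to reordering of blocks).

Per-block formulas:
  For a 1×1 block at λ = 3: exp(t · [3]) = [e^(3t)].
  For a 2×2 Jordan block J_2(3): exp(t · J_2(3)) = e^(3t)·(I + t·N), where N is the 2×2 nilpotent shift.

After assembling e^{tJ} and conjugating by P, we get:

e^{tA} =
  [exp(3*t), -2*t*exp(3*t), 4*t*exp(3*t)]
  [0, 2*t*exp(3*t) + exp(3*t), -4*t*exp(3*t)]
  [0, t*exp(3*t), -2*t*exp(3*t) + exp(3*t)]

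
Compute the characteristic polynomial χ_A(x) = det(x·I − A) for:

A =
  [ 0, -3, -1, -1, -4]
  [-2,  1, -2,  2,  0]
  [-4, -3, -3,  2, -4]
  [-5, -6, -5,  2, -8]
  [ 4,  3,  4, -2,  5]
x^5 - 5*x^4 + 10*x^3 - 10*x^2 + 5*x - 1

Expanding det(x·I − A) (e.g. by cofactor expansion or by noting that A is similar to its Jordan form J, which has the same characteristic polynomial as A) gives
  χ_A(x) = x^5 - 5*x^4 + 10*x^3 - 10*x^2 + 5*x - 1
which factors as (x - 1)^5. The eigenvalues (with algebraic multiplicities) are λ = 1 with multiplicity 5.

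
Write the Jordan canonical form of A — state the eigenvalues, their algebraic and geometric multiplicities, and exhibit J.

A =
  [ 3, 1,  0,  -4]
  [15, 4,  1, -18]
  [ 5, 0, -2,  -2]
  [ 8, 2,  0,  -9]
J_3(-1) ⊕ J_1(-1)

The characteristic polynomial is
  det(x·I − A) = x^4 + 4*x^3 + 6*x^2 + 4*x + 1 = (x + 1)^4

Eigenvalues and multiplicities (the geometric multiplicity of λ is n − rank(A − λI), which equals the number of Jordan blocks for λ):
  λ = -1: algebraic multiplicity = 4, geometric multiplicity = 2

Determining the block sizes for each eigenvalue:
  λ = -1: with am = 4 and gm = 2, the partition is not yet determined (e.g. several partitions of 4 into 2 parts exist). Let N = A − (-1)·I. Computing rank(N^1) = 2, rank(N^2) = 1, rank(N^3) = 0; the number of blocks of size ≥ j is rank(N^{j−1}) − rank(N^j), giving [2, 1, 1]. So we have 1 block(s) of size 3, 1 block(s) of size 1 → block sizes [3, 1]

Assembling the blocks gives a Jordan form
J =
  [-1,  1,  0,  0]
  [ 0, -1,  1,  0]
  [ 0,  0, -1,  0]
  [ 0,  0,  0, -1]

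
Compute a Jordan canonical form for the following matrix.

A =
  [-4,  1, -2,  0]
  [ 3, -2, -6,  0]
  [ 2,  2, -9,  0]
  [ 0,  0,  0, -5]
J_2(-5) ⊕ J_1(-5) ⊕ J_1(-5)

The characteristic polynomial is
  det(x·I − A) = x^4 + 20*x^3 + 150*x^2 + 500*x + 625 = (x + 5)^4

Eigenvalues and multiplicities (the geometric multiplicity of λ is n − rank(A − λI), which equals the number of Jordan blocks for λ):
  λ = -5: algebraic multiplicity = 4, geometric multiplicity = 3

Determining the block sizes for each eigenvalue:
  λ = -5: 3 blocks summing to 4 forces exactly one block of size 2 and the rest size 1 → block sizes [2, 1, 1]

Assembling the blocks gives a Jordan form
J =
  [-5,  1,  0,  0]
  [ 0, -5,  0,  0]
  [ 0,  0, -5,  0]
  [ 0,  0,  0, -5]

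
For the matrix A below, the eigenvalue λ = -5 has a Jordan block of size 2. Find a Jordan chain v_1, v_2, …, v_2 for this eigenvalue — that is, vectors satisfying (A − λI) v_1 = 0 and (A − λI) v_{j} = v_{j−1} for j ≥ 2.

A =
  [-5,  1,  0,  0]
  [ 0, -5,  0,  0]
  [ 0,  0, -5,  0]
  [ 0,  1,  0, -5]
A Jordan chain for λ = -5 of length 2:
v_1 = (1, 0, 0, 1)ᵀ
v_2 = (0, 1, 0, 0)ᵀ

Let N = A − (-5)·I. We want v_2 with N^2 v_2 = 0 but N^1 v_2 ≠ 0; then v_{j-1} := N · v_j for j = 2, …, 2.

Pick v_2 = (0, 1, 0, 0)ᵀ.
Then v_1 = N · v_2 = (1, 0, 0, 1)ᵀ.

Sanity check: (A − (-5)·I) v_1 = (0, 0, 0, 0)ᵀ = 0. ✓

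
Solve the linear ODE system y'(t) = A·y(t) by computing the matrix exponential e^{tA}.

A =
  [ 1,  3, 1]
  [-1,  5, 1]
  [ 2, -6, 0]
e^{tA} =
  [-t*exp(2*t) + exp(2*t), 3*t*exp(2*t), t*exp(2*t)]
  [-t*exp(2*t), 3*t*exp(2*t) + exp(2*t), t*exp(2*t)]
  [2*t*exp(2*t), -6*t*exp(2*t), -2*t*exp(2*t) + exp(2*t)]

Strategy: write A = P · J · P⁻¹ where J is a Jordan canonical form, so e^{tA} = P · e^{tJ} · P⁻¹, and e^{tJ} can be computed block-by-block.

A has Jordan form
J =
  [2, 1, 0]
  [0, 2, 0]
  [0, 0, 2]
(up to reordering of blocks).

Per-block formulas:
  For a 1×1 block at λ = 2: exp(t · [2]) = [e^(2t)].
  For a 2×2 Jordan block J_2(2): exp(t · J_2(2)) = e^(2t)·(I + t·N), where N is the 2×2 nilpotent shift.

After assembling e^{tJ} and conjugating by P, we get:

e^{tA} =
  [-t*exp(2*t) + exp(2*t), 3*t*exp(2*t), t*exp(2*t)]
  [-t*exp(2*t), 3*t*exp(2*t) + exp(2*t), t*exp(2*t)]
  [2*t*exp(2*t), -6*t*exp(2*t), -2*t*exp(2*t) + exp(2*t)]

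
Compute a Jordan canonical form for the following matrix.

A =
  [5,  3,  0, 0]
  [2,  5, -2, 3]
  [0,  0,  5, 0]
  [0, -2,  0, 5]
J_3(5) ⊕ J_1(5)

The characteristic polynomial is
  det(x·I − A) = x^4 - 20*x^3 + 150*x^2 - 500*x + 625 = (x - 5)^4

Eigenvalues and multiplicities (the geometric multiplicity of λ is n − rank(A − λI), which equals the number of Jordan blocks for λ):
  λ = 5: algebraic multiplicity = 4, geometric multiplicity = 2

Determining the block sizes for each eigenvalue:
  λ = 5: with am = 4 and gm = 2, the partition is not yet determined (e.g. several partitions of 4 into 2 parts exist). Let N = A − (5)·I. Computing rank(N^1) = 2, rank(N^2) = 1, rank(N^3) = 0; the number of blocks of size ≥ j is rank(N^{j−1}) − rank(N^j), giving [2, 1, 1]. So we have 1 block(s) of size 3, 1 block(s) of size 1 → block sizes [3, 1]

Assembling the blocks gives a Jordan form
J =
  [5, 1, 0, 0]
  [0, 5, 1, 0]
  [0, 0, 5, 0]
  [0, 0, 0, 5]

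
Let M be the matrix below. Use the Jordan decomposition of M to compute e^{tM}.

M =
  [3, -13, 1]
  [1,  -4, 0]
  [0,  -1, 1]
e^{tM} =
  [-2*t^2 + 3*t + 1, 6*t^2 - 13*t, 2*t^2 + t]
  [-t^2/2 + t, 3*t^2/2 - 4*t + 1, t^2/2]
  [-t^2/2, 3*t^2/2 - t, t^2/2 + t + 1]

Strategy: write M = P · J · P⁻¹ where J is a Jordan canonical form, so e^{tM} = P · e^{tJ} · P⁻¹, and e^{tJ} can be computed block-by-block.

M has Jordan form
J =
  [0, 1, 0]
  [0, 0, 1]
  [0, 0, 0]
(up to reordering of blocks).

Per-block formulas:
  For a 3×3 Jordan block J_3(0): exp(t · J_3(0)) = e^(0t)·(I + t·N + (t^2/2)·N^2), where N is the 3×3 nilpotent shift.

After assembling e^{tJ} and conjugating by P, we get:

e^{tM} =
  [-2*t^2 + 3*t + 1, 6*t^2 - 13*t, 2*t^2 + t]
  [-t^2/2 + t, 3*t^2/2 - 4*t + 1, t^2/2]
  [-t^2/2, 3*t^2/2 - t, t^2/2 + t + 1]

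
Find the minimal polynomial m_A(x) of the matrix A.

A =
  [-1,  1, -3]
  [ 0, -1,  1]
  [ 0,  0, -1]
x^3 + 3*x^2 + 3*x + 1

The characteristic polynomial is χ_A(x) = (x + 1)^3, so the eigenvalues are known. The minimal polynomial is
  m_A(x) = Π_λ (x − λ)^{k_λ}
where k_λ is the size of the *largest* Jordan block for λ (equivalently, the smallest k with (A − λI)^k v = 0 for every generalised eigenvector v of λ).

  λ = -1: largest Jordan block has size 3, contributing (x + 1)^3

So m_A(x) = (x + 1)^3 = x^3 + 3*x^2 + 3*x + 1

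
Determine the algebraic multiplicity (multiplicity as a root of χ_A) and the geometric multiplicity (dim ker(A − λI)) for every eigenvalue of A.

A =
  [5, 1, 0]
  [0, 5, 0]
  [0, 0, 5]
λ = 5: alg = 3, geom = 2

Step 1 — factor the characteristic polynomial to read off the algebraic multiplicities:
  χ_A(x) = (x - 5)^3

Step 2 — compute geometric multiplicities via the rank-nullity identity g(λ) = n − rank(A − λI):
  rank(A − (5)·I) = 1, so dim ker(A − (5)·I) = n − 1 = 2

Summary:
  λ = 5: algebraic multiplicity = 3, geometric multiplicity = 2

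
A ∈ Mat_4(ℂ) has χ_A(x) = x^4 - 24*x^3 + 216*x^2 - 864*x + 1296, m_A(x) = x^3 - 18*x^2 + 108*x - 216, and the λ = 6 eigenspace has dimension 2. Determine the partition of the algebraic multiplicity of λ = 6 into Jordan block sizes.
Block sizes for λ = 6: [3, 1]

Step 1 — from the characteristic polynomial, algebraic multiplicity of λ = 6 is 4. From dim ker(A − (6)·I) = 2, there are exactly 2 Jordan blocks for λ = 6.
Step 2 — from the minimal polynomial, the factor (x − 6)^3 tells us the largest block for λ = 6 has size 3.
Step 3 — with total size 4, 2 blocks, and largest block 3, the block sizes (in nonincreasing order) are [3, 1].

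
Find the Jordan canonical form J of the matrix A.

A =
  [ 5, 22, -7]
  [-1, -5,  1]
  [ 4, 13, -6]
J_3(-2)

The characteristic polynomial is
  det(x·I − A) = x^3 + 6*x^2 + 12*x + 8 = (x + 2)^3

Eigenvalues and multiplicities (the geometric multiplicity of λ is n − rank(A − λI), which equals the number of Jordan blocks for λ):
  λ = -2: algebraic multiplicity = 3, geometric multiplicity = 1

Determining the block sizes for each eigenvalue:
  λ = -2: one block (gm = 1), so the single block has size am = 3 → block sizes [3]

Assembling the blocks gives a Jordan form
J =
  [-2,  1,  0]
  [ 0, -2,  1]
  [ 0,  0, -2]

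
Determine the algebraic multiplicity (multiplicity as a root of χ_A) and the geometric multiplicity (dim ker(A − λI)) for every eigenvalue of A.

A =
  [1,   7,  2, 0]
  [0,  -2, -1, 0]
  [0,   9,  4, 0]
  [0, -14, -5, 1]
λ = 1: alg = 4, geom = 2

Step 1 — factor the characteristic polynomial to read off the algebraic multiplicities:
  χ_A(x) = (x - 1)^4

Step 2 — compute geometric multiplicities via the rank-nullity identity g(λ) = n − rank(A − λI):
  rank(A − (1)·I) = 2, so dim ker(A − (1)·I) = n − 2 = 2

Summary:
  λ = 1: algebraic multiplicity = 4, geometric multiplicity = 2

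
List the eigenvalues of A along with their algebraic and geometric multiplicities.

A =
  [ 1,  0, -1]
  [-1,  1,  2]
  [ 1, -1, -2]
λ = 0: alg = 3, geom = 1

Step 1 — factor the characteristic polynomial to read off the algebraic multiplicities:
  χ_A(x) = x^3

Step 2 — compute geometric multiplicities via the rank-nullity identity g(λ) = n − rank(A − λI):
  rank(A − (0)·I) = 2, so dim ker(A − (0)·I) = n − 2 = 1

Summary:
  λ = 0: algebraic multiplicity = 3, geometric multiplicity = 1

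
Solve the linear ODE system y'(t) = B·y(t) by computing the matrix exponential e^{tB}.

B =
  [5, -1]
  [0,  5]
e^{tB} =
  [exp(5*t), -t*exp(5*t)]
  [0, exp(5*t)]

Strategy: write B = P · J · P⁻¹ where J is a Jordan canonical form, so e^{tB} = P · e^{tJ} · P⁻¹, and e^{tJ} can be computed block-by-block.

B has Jordan form
J =
  [5, 1]
  [0, 5]
(up to reordering of blocks).

Per-block formulas:
  For a 2×2 Jordan block J_2(5): exp(t · J_2(5)) = e^(5t)·(I + t·N), where N is the 2×2 nilpotent shift.

After assembling e^{tJ} and conjugating by P, we get:

e^{tB} =
  [exp(5*t), -t*exp(5*t)]
  [0, exp(5*t)]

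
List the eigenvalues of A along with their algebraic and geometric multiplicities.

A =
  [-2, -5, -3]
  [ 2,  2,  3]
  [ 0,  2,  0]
λ = 0: alg = 3, geom = 1

Step 1 — factor the characteristic polynomial to read off the algebraic multiplicities:
  χ_A(x) = x^3

Step 2 — compute geometric multiplicities via the rank-nullity identity g(λ) = n − rank(A − λI):
  rank(A − (0)·I) = 2, so dim ker(A − (0)·I) = n − 2 = 1

Summary:
  λ = 0: algebraic multiplicity = 3, geometric multiplicity = 1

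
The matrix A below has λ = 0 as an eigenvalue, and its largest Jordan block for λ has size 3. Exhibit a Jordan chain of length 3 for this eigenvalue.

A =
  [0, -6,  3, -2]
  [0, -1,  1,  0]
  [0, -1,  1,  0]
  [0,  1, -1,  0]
A Jordan chain for λ = 0 of length 3:
v_1 = (1, 0, 0, 0)ᵀ
v_2 = (-6, -1, -1, 1)ᵀ
v_3 = (0, 1, 0, 0)ᵀ

Let N = A − (0)·I. We want v_3 with N^3 v_3 = 0 but N^2 v_3 ≠ 0; then v_{j-1} := N · v_j for j = 3, …, 2.

Pick v_3 = (0, 1, 0, 0)ᵀ.
Then v_2 = N · v_3 = (-6, -1, -1, 1)ᵀ.
Then v_1 = N · v_2 = (1, 0, 0, 0)ᵀ.

Sanity check: (A − (0)·I) v_1 = (0, 0, 0, 0)ᵀ = 0. ✓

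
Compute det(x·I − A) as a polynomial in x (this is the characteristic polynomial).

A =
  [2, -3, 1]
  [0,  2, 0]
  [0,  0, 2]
x^3 - 6*x^2 + 12*x - 8

Expanding det(x·I − A) (e.g. by cofactor expansion or by noting that A is similar to its Jordan form J, which has the same characteristic polynomial as A) gives
  χ_A(x) = x^3 - 6*x^2 + 12*x - 8
which factors as (x - 2)^3. The eigenvalues (with algebraic multiplicities) are λ = 2 with multiplicity 3.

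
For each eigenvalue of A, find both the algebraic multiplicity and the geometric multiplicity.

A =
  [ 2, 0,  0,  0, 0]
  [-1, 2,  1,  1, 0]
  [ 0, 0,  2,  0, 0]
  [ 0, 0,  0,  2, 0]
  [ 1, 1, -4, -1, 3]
λ = 2: alg = 4, geom = 3; λ = 3: alg = 1, geom = 1

Step 1 — factor the characteristic polynomial to read off the algebraic multiplicities:
  χ_A(x) = (x - 3)*(x - 2)^4

Step 2 — compute geometric multiplicities via the rank-nullity identity g(λ) = n − rank(A − λI):
  rank(A − (2)·I) = 2, so dim ker(A − (2)·I) = n − 2 = 3
  rank(A − (3)·I) = 4, so dim ker(A − (3)·I) = n − 4 = 1

Summary:
  λ = 2: algebraic multiplicity = 4, geometric multiplicity = 3
  λ = 3: algebraic multiplicity = 1, geometric multiplicity = 1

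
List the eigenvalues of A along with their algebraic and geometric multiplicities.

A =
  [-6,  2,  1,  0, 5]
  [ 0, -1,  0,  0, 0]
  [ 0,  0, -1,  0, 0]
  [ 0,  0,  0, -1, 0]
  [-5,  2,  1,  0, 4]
λ = -1: alg = 5, geom = 4

Step 1 — factor the characteristic polynomial to read off the algebraic multiplicities:
  χ_A(x) = (x + 1)^5

Step 2 — compute geometric multiplicities via the rank-nullity identity g(λ) = n − rank(A − λI):
  rank(A − (-1)·I) = 1, so dim ker(A − (-1)·I) = n − 1 = 4

Summary:
  λ = -1: algebraic multiplicity = 5, geometric multiplicity = 4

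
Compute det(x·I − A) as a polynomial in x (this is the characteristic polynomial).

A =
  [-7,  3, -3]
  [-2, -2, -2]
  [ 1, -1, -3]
x^3 + 12*x^2 + 48*x + 64

Expanding det(x·I − A) (e.g. by cofactor expansion or by noting that A is similar to its Jordan form J, which has the same characteristic polynomial as A) gives
  χ_A(x) = x^3 + 12*x^2 + 48*x + 64
which factors as (x + 4)^3. The eigenvalues (with algebraic multiplicities) are λ = -4 with multiplicity 3.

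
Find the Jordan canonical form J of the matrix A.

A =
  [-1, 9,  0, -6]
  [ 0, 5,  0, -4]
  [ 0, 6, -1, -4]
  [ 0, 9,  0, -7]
J_2(-1) ⊕ J_1(-1) ⊕ J_1(-1)

The characteristic polynomial is
  det(x·I − A) = x^4 + 4*x^3 + 6*x^2 + 4*x + 1 = (x + 1)^4

Eigenvalues and multiplicities (the geometric multiplicity of λ is n − rank(A − λI), which equals the number of Jordan blocks for λ):
  λ = -1: algebraic multiplicity = 4, geometric multiplicity = 3

Determining the block sizes for each eigenvalue:
  λ = -1: 3 blocks summing to 4 forces exactly one block of size 2 and the rest size 1 → block sizes [2, 1, 1]

Assembling the blocks gives a Jordan form
J =
  [-1,  1,  0,  0]
  [ 0, -1,  0,  0]
  [ 0,  0, -1,  0]
  [ 0,  0,  0, -1]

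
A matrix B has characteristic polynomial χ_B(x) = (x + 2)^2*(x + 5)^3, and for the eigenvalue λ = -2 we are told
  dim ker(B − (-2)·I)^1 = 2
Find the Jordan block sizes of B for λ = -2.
Block sizes for λ = -2: [1, 1]

From the dimensions of kernels of powers, the number of Jordan blocks of size at least j is d_j − d_{j−1} where d_j = dim ker(N^j) (with d_0 = 0). Computing the differences gives [2].
The number of blocks of size exactly k is (#blocks of size ≥ k) − (#blocks of size ≥ k + 1), so the partition is: 2 block(s) of size 1.
In nonincreasing order the block sizes are [1, 1].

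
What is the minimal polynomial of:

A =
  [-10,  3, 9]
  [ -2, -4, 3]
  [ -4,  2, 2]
x^3 + 12*x^2 + 48*x + 64

The characteristic polynomial is χ_A(x) = (x + 4)^3, so the eigenvalues are known. The minimal polynomial is
  m_A(x) = Π_λ (x − λ)^{k_λ}
where k_λ is the size of the *largest* Jordan block for λ (equivalently, the smallest k with (A − λI)^k v = 0 for every generalised eigenvector v of λ).

  λ = -4: largest Jordan block has size 3, contributing (x + 4)^3

So m_A(x) = (x + 4)^3 = x^3 + 12*x^2 + 48*x + 64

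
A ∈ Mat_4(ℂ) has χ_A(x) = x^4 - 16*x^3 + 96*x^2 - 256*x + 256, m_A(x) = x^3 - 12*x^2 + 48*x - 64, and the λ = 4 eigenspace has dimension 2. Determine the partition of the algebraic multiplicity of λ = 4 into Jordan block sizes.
Block sizes for λ = 4: [3, 1]

Step 1 — from the characteristic polynomial, algebraic multiplicity of λ = 4 is 4. From dim ker(A − (4)·I) = 2, there are exactly 2 Jordan blocks for λ = 4.
Step 2 — from the minimal polynomial, the factor (x − 4)^3 tells us the largest block for λ = 4 has size 3.
Step 3 — with total size 4, 2 blocks, and largest block 3, the block sizes (in nonincreasing order) are [3, 1].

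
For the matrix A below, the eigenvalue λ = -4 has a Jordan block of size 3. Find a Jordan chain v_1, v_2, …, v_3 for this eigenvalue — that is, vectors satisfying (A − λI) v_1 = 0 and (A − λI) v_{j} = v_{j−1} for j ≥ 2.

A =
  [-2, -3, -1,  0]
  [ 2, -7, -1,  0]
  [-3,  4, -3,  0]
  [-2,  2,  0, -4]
A Jordan chain for λ = -4 of length 3:
v_1 = (1, 1, -1, 0)ᵀ
v_2 = (2, 2, -3, -2)ᵀ
v_3 = (1, 0, 0, 0)ᵀ

Let N = A − (-4)·I. We want v_3 with N^3 v_3 = 0 but N^2 v_3 ≠ 0; then v_{j-1} := N · v_j for j = 3, …, 2.

Pick v_3 = (1, 0, 0, 0)ᵀ.
Then v_2 = N · v_3 = (2, 2, -3, -2)ᵀ.
Then v_1 = N · v_2 = (1, 1, -1, 0)ᵀ.

Sanity check: (A − (-4)·I) v_1 = (0, 0, 0, 0)ᵀ = 0. ✓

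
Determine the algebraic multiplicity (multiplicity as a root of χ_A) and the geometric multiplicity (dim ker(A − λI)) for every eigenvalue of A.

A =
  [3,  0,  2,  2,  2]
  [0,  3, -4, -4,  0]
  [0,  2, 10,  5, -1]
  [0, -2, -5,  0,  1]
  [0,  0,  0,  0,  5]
λ = 3: alg = 2, geom = 2; λ = 5: alg = 3, geom = 2

Step 1 — factor the characteristic polynomial to read off the algebraic multiplicities:
  χ_A(x) = (x - 5)^3*(x - 3)^2

Step 2 — compute geometric multiplicities via the rank-nullity identity g(λ) = n − rank(A − λI):
  rank(A − (3)·I) = 3, so dim ker(A − (3)·I) = n − 3 = 2
  rank(A − (5)·I) = 3, so dim ker(A − (5)·I) = n − 3 = 2

Summary:
  λ = 3: algebraic multiplicity = 2, geometric multiplicity = 2
  λ = 5: algebraic multiplicity = 3, geometric multiplicity = 2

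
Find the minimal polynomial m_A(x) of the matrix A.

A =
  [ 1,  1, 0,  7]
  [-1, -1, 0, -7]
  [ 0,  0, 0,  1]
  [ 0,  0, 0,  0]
x^2

The characteristic polynomial is χ_A(x) = x^4, so the eigenvalues are known. The minimal polynomial is
  m_A(x) = Π_λ (x − λ)^{k_λ}
where k_λ is the size of the *largest* Jordan block for λ (equivalently, the smallest k with (A − λI)^k v = 0 for every generalised eigenvector v of λ).

  λ = 0: largest Jordan block has size 2, contributing (x − 0)^2

So m_A(x) = x^2 = x^2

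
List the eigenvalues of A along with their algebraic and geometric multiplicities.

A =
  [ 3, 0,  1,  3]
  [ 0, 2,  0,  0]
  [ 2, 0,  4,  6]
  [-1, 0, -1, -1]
λ = 2: alg = 4, geom = 3

Step 1 — factor the characteristic polynomial to read off the algebraic multiplicities:
  χ_A(x) = (x - 2)^4

Step 2 — compute geometric multiplicities via the rank-nullity identity g(λ) = n − rank(A − λI):
  rank(A − (2)·I) = 1, so dim ker(A − (2)·I) = n − 1 = 3

Summary:
  λ = 2: algebraic multiplicity = 4, geometric multiplicity = 3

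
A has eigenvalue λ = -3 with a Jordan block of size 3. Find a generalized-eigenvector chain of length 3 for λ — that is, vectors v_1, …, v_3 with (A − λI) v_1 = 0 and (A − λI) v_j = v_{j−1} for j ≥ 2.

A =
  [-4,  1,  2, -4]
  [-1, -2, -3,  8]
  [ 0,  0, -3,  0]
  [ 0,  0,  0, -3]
A Jordan chain for λ = -3 of length 3:
v_1 = (-5, -5, 0, 0)ᵀ
v_2 = (2, -3, 0, 0)ᵀ
v_3 = (0, 0, 1, 0)ᵀ

Let N = A − (-3)·I. We want v_3 with N^3 v_3 = 0 but N^2 v_3 ≠ 0; then v_{j-1} := N · v_j for j = 3, …, 2.

Pick v_3 = (0, 0, 1, 0)ᵀ.
Then v_2 = N · v_3 = (2, -3, 0, 0)ᵀ.
Then v_1 = N · v_2 = (-5, -5, 0, 0)ᵀ.

Sanity check: (A − (-3)·I) v_1 = (0, 0, 0, 0)ᵀ = 0. ✓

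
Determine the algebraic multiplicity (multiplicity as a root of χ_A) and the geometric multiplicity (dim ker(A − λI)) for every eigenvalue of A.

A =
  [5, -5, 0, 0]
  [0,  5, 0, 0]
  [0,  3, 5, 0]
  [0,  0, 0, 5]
λ = 5: alg = 4, geom = 3

Step 1 — factor the characteristic polynomial to read off the algebraic multiplicities:
  χ_A(x) = (x - 5)^4

Step 2 — compute geometric multiplicities via the rank-nullity identity g(λ) = n − rank(A − λI):
  rank(A − (5)·I) = 1, so dim ker(A − (5)·I) = n − 1 = 3

Summary:
  λ = 5: algebraic multiplicity = 4, geometric multiplicity = 3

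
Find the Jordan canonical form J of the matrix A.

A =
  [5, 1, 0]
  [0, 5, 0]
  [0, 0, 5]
J_2(5) ⊕ J_1(5)

The characteristic polynomial is
  det(x·I − A) = x^3 - 15*x^2 + 75*x - 125 = (x - 5)^3

Eigenvalues and multiplicities (the geometric multiplicity of λ is n − rank(A − λI), which equals the number of Jordan blocks for λ):
  λ = 5: algebraic multiplicity = 3, geometric multiplicity = 2

Determining the block sizes for each eigenvalue:
  λ = 5: 2 blocks summing to 3 forces exactly one block of size 2 and the rest size 1 → block sizes [2, 1]

Assembling the blocks gives a Jordan form
J =
  [5, 1, 0]
  [0, 5, 0]
  [0, 0, 5]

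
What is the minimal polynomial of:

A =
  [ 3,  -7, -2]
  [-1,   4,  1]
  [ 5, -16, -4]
x^3 - 3*x^2 + 3*x - 1

The characteristic polynomial is χ_A(x) = (x - 1)^3, so the eigenvalues are known. The minimal polynomial is
  m_A(x) = Π_λ (x − λ)^{k_λ}
where k_λ is the size of the *largest* Jordan block for λ (equivalently, the smallest k with (A − λI)^k v = 0 for every generalised eigenvector v of λ).

  λ = 1: largest Jordan block has size 3, contributing (x − 1)^3

So m_A(x) = (x - 1)^3 = x^3 - 3*x^2 + 3*x - 1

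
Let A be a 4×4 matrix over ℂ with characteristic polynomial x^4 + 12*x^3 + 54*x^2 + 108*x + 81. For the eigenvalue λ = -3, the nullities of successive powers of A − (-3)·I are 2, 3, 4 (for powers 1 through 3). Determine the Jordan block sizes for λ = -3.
Block sizes for λ = -3: [3, 1]

From the dimensions of kernels of powers, the number of Jordan blocks of size at least j is d_j − d_{j−1} where d_j = dim ker(N^j) (with d_0 = 0). Computing the differences gives [2, 1, 1].
The number of blocks of size exactly k is (#blocks of size ≥ k) − (#blocks of size ≥ k + 1), so the partition is: 1 block(s) of size 1, 1 block(s) of size 3.
In nonincreasing order the block sizes are [3, 1].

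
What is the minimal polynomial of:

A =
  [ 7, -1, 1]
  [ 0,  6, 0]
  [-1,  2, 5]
x^3 - 18*x^2 + 108*x - 216

The characteristic polynomial is χ_A(x) = (x - 6)^3, so the eigenvalues are known. The minimal polynomial is
  m_A(x) = Π_λ (x − λ)^{k_λ}
where k_λ is the size of the *largest* Jordan block for λ (equivalently, the smallest k with (A − λI)^k v = 0 for every generalised eigenvector v of λ).

  λ = 6: largest Jordan block has size 3, contributing (x − 6)^3

So m_A(x) = (x - 6)^3 = x^3 - 18*x^2 + 108*x - 216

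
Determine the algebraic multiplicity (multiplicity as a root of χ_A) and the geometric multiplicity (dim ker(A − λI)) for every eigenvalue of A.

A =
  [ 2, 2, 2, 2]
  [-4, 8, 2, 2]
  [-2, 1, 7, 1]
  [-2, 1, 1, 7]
λ = 6: alg = 4, geom = 3

Step 1 — factor the characteristic polynomial to read off the algebraic multiplicities:
  χ_A(x) = (x - 6)^4

Step 2 — compute geometric multiplicities via the rank-nullity identity g(λ) = n − rank(A − λI):
  rank(A − (6)·I) = 1, so dim ker(A − (6)·I) = n − 1 = 3

Summary:
  λ = 6: algebraic multiplicity = 4, geometric multiplicity = 3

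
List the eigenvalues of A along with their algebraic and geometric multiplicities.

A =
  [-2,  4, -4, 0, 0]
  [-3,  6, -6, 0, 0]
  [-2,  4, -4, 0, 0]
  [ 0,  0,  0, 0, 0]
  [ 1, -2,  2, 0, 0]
λ = 0: alg = 5, geom = 4

Step 1 — factor the characteristic polynomial to read off the algebraic multiplicities:
  χ_A(x) = x^5

Step 2 — compute geometric multiplicities via the rank-nullity identity g(λ) = n − rank(A − λI):
  rank(A − (0)·I) = 1, so dim ker(A − (0)·I) = n − 1 = 4

Summary:
  λ = 0: algebraic multiplicity = 5, geometric multiplicity = 4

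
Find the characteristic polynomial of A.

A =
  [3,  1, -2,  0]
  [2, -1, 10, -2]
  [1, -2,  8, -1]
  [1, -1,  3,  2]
x^4 - 12*x^3 + 54*x^2 - 108*x + 81

Expanding det(x·I − A) (e.g. by cofactor expansion or by noting that A is similar to its Jordan form J, which has the same characteristic polynomial as A) gives
  χ_A(x) = x^4 - 12*x^3 + 54*x^2 - 108*x + 81
which factors as (x - 3)^4. The eigenvalues (with algebraic multiplicities) are λ = 3 with multiplicity 4.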